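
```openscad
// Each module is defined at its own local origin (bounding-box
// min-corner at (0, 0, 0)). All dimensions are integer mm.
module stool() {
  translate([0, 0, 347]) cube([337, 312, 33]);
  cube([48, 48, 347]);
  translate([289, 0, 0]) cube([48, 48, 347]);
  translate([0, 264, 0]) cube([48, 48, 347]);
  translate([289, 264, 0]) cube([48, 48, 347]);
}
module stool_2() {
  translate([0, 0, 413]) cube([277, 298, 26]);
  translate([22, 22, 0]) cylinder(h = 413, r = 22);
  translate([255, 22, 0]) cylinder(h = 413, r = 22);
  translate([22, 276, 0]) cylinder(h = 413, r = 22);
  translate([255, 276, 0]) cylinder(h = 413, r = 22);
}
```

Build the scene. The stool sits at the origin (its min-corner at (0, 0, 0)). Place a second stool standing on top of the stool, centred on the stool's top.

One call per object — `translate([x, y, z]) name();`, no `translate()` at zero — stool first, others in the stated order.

stool();
translate([30, 7, 380]) stool_2();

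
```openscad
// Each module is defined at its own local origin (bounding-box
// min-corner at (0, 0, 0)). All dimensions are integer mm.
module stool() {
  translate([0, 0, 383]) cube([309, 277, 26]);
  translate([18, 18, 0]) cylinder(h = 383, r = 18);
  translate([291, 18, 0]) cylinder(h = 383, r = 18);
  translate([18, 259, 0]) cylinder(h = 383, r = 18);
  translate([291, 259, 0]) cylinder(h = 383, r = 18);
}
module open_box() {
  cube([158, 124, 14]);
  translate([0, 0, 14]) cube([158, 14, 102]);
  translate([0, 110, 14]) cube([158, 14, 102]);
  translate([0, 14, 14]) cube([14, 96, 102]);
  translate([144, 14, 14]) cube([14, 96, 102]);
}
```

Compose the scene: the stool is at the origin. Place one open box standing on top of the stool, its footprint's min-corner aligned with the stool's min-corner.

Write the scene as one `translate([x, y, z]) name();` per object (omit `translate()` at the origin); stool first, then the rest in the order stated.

stool();
translate([0, 0, 409]) open_box();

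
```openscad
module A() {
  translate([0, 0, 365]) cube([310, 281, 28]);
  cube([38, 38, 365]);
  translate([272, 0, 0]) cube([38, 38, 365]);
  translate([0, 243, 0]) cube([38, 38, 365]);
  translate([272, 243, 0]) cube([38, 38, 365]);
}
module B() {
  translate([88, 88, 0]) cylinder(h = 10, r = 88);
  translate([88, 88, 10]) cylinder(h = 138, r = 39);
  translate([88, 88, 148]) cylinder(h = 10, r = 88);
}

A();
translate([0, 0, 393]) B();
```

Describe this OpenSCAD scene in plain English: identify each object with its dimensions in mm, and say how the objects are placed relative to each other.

A is a four-legged stool. The seat is a 310×281×28 mm slab whose top surface is at z = 393 mm; four square legs, each 38×38 mm in cross-section, run from the floor (z = 0) to the underside of the seat, each flush with a corner of the seat.

B is a spool: two coaxial disc flanges of radius 88 mm and thickness 10 mm, joined by a core cylinder of radius 39 mm and height 138 mm. The lower flange rests on z = 0 and the three cylinders share a vertical axis.

The spool is on top of the stool.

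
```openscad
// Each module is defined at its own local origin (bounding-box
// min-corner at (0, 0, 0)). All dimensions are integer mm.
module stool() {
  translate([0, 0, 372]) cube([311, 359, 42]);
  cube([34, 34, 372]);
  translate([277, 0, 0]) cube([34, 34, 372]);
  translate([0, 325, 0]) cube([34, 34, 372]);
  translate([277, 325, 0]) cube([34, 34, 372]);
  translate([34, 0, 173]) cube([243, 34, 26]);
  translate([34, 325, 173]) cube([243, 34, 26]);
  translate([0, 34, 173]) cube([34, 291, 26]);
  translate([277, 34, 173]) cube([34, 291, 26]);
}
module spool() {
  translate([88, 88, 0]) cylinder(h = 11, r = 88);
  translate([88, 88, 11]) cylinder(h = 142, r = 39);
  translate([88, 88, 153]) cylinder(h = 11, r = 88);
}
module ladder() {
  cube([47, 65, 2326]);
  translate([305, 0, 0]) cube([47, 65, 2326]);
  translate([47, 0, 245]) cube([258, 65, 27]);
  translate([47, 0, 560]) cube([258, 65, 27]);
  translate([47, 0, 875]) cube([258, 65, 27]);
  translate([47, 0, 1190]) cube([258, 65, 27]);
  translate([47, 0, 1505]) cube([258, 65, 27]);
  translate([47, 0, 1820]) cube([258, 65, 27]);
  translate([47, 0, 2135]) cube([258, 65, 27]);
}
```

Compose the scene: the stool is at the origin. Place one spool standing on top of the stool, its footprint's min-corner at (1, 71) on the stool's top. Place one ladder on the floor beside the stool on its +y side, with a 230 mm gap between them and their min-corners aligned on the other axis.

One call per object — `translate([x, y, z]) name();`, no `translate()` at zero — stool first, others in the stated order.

stool();
translate([1, 71, 414]) spool();
translate([0, 589, 0]) ladder();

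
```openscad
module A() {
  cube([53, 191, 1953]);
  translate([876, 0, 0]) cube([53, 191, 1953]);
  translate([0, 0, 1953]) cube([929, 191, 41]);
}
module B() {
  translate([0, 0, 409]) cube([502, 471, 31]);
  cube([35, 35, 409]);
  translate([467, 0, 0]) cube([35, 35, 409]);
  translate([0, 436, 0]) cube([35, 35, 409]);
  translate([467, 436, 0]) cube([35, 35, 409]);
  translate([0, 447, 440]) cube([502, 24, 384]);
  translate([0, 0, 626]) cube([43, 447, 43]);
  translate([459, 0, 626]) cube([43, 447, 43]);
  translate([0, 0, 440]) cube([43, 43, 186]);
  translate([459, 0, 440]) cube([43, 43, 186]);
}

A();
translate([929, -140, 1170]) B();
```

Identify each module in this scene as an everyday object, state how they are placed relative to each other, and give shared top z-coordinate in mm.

A is a door frame. B is a chair. The chair is beside the door frame with their tops flush at z = 1994. The shared top z-coordinate is 1994 mm.

Both tops at z = 1994 mm.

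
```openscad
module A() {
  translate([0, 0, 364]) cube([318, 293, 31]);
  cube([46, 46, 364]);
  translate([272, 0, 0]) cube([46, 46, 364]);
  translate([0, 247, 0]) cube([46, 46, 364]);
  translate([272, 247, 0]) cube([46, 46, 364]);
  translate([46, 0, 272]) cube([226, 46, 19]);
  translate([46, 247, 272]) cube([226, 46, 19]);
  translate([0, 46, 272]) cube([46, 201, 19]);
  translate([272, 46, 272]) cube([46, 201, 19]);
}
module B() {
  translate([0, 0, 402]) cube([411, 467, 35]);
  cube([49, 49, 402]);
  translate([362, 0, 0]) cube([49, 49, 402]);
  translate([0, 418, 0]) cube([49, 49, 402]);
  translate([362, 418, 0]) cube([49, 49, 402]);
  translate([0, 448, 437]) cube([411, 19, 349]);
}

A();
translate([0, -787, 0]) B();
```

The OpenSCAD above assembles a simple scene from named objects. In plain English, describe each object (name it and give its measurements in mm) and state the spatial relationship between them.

A is a simple wooden stool: a rectangular seat 318 mm (x) by 293 mm (y), 31 mm thick, top face at z = 395 mm, on four square legs, each 46×46 mm in cross-section. The legs rest on z = 0, each flush with a corner of the seat. Four stretchers, 46 mm wide and 19 mm tall, connect adjacent legs with their undersides at z = 272 mm, each running between the inner faces of the legs it joins and aligned with the legs' outer faces on the other axis.

B is a chair: 411×467 mm seat, 35 mm thick, top at z = 437 mm, on four 49 mm square corner legs flush with the seat edges. A 19 mm thick backrest slab spans the full seat width, extending 349 mm above the seat top, its back face flush with the seat's +y edge.

The chair is on the floor beside the stool on its −y side.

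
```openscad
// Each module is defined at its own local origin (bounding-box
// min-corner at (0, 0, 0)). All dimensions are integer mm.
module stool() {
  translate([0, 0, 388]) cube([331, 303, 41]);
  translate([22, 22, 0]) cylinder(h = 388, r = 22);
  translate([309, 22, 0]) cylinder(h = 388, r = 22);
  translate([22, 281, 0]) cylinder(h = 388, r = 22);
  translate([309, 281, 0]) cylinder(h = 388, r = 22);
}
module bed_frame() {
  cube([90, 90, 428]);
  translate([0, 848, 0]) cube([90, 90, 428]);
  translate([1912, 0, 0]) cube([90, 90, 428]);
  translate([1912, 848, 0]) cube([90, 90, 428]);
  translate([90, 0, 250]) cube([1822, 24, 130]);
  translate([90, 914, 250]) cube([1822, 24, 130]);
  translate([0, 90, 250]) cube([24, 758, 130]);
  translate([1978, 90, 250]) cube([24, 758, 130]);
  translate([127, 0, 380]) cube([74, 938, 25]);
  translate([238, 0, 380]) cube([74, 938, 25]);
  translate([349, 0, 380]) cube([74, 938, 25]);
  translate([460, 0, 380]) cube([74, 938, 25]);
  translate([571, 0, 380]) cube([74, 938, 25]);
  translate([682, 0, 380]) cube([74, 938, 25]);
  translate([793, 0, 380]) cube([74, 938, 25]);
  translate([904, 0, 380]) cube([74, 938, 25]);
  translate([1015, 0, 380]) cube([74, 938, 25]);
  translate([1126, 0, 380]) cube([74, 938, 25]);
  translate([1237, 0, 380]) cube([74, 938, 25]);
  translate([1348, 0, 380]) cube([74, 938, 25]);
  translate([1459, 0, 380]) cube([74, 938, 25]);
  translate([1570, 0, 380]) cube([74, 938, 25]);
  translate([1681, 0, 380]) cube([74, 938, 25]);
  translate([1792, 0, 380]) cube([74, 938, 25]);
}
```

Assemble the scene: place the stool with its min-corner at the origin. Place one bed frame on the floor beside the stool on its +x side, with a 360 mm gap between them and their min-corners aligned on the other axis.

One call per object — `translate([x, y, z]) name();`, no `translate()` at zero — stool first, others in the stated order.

stool();
translate([691, 0, 0]) bed_frame();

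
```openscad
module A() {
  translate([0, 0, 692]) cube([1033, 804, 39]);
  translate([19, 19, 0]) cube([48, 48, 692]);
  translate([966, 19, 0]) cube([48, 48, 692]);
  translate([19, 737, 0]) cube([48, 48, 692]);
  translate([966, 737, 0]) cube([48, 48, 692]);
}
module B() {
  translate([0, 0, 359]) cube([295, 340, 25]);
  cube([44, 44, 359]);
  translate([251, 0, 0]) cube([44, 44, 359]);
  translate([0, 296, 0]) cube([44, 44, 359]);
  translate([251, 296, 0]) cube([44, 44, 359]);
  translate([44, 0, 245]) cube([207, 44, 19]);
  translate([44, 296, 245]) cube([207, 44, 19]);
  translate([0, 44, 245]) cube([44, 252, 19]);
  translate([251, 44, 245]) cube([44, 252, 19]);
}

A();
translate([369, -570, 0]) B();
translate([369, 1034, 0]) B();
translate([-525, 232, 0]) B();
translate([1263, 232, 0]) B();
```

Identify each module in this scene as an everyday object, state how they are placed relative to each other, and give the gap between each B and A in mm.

A is a table. B is a stool. Four stools sit around the table at the −y, +y, −x, +x sides. The gap between each stool and the table is 230 mm.

Each stool's nearest face is 230 mm from the table's bounding box.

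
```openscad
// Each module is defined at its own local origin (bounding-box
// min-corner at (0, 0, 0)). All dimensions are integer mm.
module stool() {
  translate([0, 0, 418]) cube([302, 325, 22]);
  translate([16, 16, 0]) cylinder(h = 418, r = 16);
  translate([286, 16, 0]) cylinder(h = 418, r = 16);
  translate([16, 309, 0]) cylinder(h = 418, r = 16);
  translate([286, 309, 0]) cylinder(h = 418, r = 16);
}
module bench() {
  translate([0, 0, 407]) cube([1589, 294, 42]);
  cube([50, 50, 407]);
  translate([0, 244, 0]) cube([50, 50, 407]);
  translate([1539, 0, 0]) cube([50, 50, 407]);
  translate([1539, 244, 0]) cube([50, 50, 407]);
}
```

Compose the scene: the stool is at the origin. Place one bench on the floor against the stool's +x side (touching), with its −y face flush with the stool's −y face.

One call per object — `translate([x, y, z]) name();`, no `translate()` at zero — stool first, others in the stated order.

stool();
translate([302, 0, 0]) bench();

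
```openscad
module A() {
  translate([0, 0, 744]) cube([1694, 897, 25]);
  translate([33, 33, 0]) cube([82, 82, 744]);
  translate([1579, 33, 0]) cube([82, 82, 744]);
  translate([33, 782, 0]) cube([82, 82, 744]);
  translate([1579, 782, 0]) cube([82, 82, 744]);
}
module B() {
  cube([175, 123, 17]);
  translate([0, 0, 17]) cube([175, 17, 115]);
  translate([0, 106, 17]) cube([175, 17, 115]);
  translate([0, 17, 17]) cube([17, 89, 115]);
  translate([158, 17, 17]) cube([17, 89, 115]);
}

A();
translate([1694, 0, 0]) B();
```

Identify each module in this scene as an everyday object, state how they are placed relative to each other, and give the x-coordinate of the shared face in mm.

The table's +x face and the open box's −x face are both at x = 1694 mm.

A is a table. B is an open box. The open box is against the table's +x side, with their −y faces flush. The x-coordinate of the shared face is 1694 mm.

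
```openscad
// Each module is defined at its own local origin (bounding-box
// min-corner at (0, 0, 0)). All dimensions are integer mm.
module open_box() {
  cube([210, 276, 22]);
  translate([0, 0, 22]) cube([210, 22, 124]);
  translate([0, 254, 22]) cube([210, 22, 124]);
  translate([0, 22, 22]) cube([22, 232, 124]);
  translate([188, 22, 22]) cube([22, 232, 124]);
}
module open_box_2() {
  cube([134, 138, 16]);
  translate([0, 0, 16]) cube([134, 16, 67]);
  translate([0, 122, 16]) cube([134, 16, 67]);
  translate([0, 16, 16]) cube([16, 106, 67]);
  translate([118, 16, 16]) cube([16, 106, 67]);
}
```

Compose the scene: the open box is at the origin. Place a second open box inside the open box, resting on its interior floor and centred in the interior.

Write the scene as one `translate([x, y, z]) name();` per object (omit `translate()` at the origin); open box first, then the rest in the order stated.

open_box();
translate([38, 69, 22]) open_box_2();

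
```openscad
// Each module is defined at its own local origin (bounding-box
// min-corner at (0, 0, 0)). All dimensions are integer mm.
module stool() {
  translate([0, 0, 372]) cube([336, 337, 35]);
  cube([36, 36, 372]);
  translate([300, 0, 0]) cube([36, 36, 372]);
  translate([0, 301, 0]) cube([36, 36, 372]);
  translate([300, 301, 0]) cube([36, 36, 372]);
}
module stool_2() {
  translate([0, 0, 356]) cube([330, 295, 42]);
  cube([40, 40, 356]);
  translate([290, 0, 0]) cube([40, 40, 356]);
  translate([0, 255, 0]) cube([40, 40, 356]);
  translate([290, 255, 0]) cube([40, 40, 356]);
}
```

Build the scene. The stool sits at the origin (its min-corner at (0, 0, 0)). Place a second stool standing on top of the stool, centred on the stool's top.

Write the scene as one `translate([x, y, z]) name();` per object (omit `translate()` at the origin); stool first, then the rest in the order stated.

stool();
translate([3, 21, 407]) stool_2();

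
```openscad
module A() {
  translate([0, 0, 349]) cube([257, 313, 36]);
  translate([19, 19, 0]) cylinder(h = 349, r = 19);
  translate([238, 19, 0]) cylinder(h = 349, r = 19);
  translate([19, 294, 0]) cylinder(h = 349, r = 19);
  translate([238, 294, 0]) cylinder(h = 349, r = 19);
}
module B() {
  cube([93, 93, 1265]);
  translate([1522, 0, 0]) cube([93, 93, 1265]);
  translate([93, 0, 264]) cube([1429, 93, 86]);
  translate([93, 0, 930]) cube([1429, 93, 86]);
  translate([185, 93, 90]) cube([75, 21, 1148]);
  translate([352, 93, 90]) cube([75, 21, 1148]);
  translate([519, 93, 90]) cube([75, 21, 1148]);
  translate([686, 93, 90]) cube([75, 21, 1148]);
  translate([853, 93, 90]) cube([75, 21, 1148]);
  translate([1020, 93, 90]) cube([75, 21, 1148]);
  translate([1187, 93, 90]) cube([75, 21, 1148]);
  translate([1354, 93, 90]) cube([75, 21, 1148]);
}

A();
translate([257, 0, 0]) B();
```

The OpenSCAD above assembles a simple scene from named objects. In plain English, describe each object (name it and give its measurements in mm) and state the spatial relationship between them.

A is a simple wooden stool: a rectangular seat 257 mm (x) by 313 mm (y), 36 mm thick, top face at z = 385 mm, on four round legs, each 38 mm in diameter. The legs rest on z = 0, each leg's axis is inset half a diameter from the nearest pair of seat edges (so the leg's bounding box is flush with the corner).

B is a fence section. Two 93×93 mm posts, 1265 mm tall, stand on the floor with a clear span of 1429 mm between their inner faces. Two horizontal rails of 93×86 mm section span the gap between the posts with their undersides at z = 264 mm and z = 930 mm, flush with the posts' −y face. 8 pickets, each 75 mm wide, 21 mm thick and 1148 mm tall, are fixed to the +y face of the rails with their bottoms at z = 90 mm, evenly spaced across the span with equal gaps (rounded down to the nearest mm) at the −x end and between each pair — any rounding remainder accumulates at the +x end.

The fence section is against the stool's +x side, with their −y faces flush.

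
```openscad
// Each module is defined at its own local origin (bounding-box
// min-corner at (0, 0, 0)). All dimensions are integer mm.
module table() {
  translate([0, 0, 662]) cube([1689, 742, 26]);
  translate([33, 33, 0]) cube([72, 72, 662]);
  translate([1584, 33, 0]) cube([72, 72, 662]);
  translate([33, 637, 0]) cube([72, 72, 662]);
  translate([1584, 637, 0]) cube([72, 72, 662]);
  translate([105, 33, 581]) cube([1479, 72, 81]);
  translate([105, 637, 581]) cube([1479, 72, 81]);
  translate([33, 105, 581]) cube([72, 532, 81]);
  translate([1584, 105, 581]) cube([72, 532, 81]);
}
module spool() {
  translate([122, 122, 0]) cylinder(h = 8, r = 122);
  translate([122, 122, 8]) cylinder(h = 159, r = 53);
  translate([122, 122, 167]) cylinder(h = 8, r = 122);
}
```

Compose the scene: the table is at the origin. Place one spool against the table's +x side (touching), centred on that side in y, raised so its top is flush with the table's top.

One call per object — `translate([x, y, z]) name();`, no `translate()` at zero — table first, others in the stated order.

table();
translate([1689, 249, 513]) spool();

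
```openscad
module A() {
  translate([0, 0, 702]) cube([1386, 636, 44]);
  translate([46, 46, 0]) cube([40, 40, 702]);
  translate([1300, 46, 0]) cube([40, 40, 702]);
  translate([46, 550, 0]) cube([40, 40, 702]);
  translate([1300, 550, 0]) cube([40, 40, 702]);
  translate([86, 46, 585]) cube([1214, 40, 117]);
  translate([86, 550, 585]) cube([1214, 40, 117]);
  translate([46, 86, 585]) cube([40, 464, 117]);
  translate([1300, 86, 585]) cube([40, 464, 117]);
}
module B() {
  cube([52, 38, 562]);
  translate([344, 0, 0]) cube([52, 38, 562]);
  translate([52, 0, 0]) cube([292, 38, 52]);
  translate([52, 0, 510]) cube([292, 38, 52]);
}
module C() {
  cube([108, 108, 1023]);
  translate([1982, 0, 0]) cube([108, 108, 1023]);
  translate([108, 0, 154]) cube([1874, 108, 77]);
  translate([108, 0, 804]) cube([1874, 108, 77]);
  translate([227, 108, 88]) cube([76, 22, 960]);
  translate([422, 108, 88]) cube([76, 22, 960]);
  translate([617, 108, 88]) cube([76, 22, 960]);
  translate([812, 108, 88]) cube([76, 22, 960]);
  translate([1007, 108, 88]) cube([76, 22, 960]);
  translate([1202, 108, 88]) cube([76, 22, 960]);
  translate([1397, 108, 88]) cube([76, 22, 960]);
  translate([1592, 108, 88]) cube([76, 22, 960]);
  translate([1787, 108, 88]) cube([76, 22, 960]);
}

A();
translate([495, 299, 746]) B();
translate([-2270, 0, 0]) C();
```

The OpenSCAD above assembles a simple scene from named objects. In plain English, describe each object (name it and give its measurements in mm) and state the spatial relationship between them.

A is a rectangular dining table. The top is 1386×636×44 mm with its upper surface at z = 746 mm. It stands on four 40×40 mm square legs, each inset 46 mm from the nearest pair of top edges, running from the floor to the underside of the top. Four apron rails, 40 mm thick and 117 mm tall, run between adjacent legs with their top edges flush with the underside of the top and their outer faces flush with the legs' outer faces.

B is a picture frame with a 292×458 mm rectangular opening (x by z) and a uniform 52 mm border on every side. Frame depth is 38 mm along y. It is built from two vertical stiles running the full outside height and two horizontal rails spanning the gap between the stiles.

C is a fence section. Two 108×108 mm posts, 1023 mm tall, stand on the floor with a clear span of 1874 mm between their inner faces. Two horizontal rails of 108×77 mm section span the gap between the posts with their undersides at z = 154 mm and z = 804 mm, flush with the posts' −y face. 9 pickets, each 76 mm wide, 22 mm thick and 960 mm tall, are fixed to the +y face of the rails with their bottoms at z = 88 mm, evenly spaced across the span with equal gaps (rounded down to the nearest mm) at the −x end and between each pair — any rounding remainder accumulates at the +x end.

The picture frame is on top of the table, centred. The fence section is on the floor beside the table on its −x side.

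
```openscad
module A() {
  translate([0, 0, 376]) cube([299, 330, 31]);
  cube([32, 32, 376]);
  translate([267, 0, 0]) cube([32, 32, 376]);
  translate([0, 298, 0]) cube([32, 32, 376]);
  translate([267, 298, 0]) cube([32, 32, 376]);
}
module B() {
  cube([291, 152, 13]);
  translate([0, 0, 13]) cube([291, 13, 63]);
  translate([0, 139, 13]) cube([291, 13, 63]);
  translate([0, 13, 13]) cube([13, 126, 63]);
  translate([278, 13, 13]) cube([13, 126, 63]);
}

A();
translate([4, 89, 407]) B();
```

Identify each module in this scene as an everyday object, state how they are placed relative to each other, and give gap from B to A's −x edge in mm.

The open box's min-x is at 4; the stool's min-x is 0; gap = 4 mm.

A is a stool. B is an open box. The open box is on top of the stool, centred. The gap from the open box to the stool's −x edge is 4 mm.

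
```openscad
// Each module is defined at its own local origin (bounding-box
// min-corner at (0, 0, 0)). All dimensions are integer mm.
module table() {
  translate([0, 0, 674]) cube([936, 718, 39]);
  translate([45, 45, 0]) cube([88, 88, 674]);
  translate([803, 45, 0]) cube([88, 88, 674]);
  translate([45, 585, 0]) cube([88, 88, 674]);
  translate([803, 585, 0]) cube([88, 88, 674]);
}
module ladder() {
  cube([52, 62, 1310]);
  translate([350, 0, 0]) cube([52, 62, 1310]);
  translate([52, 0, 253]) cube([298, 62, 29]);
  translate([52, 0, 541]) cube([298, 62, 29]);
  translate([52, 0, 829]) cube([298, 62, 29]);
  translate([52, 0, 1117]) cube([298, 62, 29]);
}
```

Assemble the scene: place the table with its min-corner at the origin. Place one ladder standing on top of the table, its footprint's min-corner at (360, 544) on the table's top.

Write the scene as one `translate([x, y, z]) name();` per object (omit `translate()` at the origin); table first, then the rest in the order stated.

table();
translate([360, 544, 713]) ladder();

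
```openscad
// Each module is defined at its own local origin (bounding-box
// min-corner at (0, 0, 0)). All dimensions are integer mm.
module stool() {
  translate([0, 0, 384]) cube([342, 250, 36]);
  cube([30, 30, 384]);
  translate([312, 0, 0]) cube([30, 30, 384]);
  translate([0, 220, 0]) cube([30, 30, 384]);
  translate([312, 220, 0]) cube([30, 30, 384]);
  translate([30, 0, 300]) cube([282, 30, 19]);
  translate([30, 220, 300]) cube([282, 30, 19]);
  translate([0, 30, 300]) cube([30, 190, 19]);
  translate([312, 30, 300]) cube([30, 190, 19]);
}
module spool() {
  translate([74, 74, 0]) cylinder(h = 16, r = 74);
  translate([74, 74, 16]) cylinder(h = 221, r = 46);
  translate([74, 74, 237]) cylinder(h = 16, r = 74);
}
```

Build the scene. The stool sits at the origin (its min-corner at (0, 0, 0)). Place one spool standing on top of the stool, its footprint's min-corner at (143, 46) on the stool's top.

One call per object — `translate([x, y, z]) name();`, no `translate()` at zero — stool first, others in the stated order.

stool();
translate([143, 46, 420]) spool();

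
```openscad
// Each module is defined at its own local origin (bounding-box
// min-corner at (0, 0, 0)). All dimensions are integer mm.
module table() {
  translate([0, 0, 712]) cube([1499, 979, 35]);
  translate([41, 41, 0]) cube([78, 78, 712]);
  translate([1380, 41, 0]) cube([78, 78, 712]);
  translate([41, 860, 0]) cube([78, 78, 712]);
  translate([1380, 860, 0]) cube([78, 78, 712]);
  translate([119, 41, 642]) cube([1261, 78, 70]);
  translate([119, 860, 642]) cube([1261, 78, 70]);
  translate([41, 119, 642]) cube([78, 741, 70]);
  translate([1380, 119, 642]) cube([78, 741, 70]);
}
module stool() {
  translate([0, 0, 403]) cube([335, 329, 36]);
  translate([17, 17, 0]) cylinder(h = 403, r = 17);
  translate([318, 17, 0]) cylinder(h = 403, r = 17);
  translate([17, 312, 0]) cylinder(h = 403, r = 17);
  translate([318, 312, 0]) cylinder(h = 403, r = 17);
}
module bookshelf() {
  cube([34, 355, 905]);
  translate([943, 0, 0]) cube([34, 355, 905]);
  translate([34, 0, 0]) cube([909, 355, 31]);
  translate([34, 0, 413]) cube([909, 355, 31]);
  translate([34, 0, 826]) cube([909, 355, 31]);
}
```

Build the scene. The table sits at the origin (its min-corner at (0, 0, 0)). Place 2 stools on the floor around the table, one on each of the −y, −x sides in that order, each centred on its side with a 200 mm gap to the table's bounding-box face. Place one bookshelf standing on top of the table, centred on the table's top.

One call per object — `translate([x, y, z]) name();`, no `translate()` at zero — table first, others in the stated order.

table();
translate([582, -529, 0]) stool();
translate([-535, 325, 0]) stool();
translate([261, 312, 747]) bookshelf();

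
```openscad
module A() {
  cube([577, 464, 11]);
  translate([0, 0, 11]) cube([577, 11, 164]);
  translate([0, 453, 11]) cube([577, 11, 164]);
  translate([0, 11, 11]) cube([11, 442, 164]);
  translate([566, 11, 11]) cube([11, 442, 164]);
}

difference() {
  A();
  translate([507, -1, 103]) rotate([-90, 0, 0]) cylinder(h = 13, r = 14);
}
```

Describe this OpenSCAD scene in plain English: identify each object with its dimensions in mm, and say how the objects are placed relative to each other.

A is an open-topped rectangular box: outside dimensions 577×464×175 mm, with a uniform wall and base thickness of 11 mm. The base is a full 577×464 slab on the floor; four walls sit on top of the base. The front and back walls (the −y and +y sides) span the full width; the two side walls fit between them.

The open box has a circular hole of radius 14 mm through its front wall, centred at (x = 507, z = 103).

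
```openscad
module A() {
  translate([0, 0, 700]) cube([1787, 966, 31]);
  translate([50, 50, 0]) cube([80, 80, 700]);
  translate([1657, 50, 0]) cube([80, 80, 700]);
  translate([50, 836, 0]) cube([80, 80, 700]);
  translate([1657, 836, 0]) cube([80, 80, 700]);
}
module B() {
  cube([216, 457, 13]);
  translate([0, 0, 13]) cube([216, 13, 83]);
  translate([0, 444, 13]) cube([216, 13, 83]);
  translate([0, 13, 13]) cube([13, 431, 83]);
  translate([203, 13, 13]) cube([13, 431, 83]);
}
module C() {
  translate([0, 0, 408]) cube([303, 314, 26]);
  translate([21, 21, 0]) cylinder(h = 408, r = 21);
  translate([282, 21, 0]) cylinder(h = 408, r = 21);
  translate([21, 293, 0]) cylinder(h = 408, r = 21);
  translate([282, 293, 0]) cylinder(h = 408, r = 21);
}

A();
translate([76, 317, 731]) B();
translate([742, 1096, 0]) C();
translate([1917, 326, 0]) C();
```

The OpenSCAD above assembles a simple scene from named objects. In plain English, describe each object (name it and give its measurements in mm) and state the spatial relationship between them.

A is a table: top 1787 mm (x) × 966 mm (y), 31 mm thick, upper face at z = 731 mm, on four 80×80 mm square legs, each inset 50 mm from the nearest pair of top edges, running from z = 0 to the bottom of the top.

B is an open storage box with external size 216×457×96 mm and wall thickness 13 mm (the base is also 13 mm thick). The base covers the whole footprint; the four walls stand on the base, with the y-facing walls full-width and the x-facing walls fitting between their inner faces.

C is a simple wooden stool: a rectangular seat 303 mm (x) by 314 mm (y), 26 mm thick, top face at z = 434 mm, on four round legs, each 42 mm in diameter. The legs rest on z = 0, each leg's axis is inset half a diameter from the nearest pair of seat edges (so the leg's bounding box is flush with the corner).

The open box is on top of the table. Two stools sit around the table at the +y, +x sides.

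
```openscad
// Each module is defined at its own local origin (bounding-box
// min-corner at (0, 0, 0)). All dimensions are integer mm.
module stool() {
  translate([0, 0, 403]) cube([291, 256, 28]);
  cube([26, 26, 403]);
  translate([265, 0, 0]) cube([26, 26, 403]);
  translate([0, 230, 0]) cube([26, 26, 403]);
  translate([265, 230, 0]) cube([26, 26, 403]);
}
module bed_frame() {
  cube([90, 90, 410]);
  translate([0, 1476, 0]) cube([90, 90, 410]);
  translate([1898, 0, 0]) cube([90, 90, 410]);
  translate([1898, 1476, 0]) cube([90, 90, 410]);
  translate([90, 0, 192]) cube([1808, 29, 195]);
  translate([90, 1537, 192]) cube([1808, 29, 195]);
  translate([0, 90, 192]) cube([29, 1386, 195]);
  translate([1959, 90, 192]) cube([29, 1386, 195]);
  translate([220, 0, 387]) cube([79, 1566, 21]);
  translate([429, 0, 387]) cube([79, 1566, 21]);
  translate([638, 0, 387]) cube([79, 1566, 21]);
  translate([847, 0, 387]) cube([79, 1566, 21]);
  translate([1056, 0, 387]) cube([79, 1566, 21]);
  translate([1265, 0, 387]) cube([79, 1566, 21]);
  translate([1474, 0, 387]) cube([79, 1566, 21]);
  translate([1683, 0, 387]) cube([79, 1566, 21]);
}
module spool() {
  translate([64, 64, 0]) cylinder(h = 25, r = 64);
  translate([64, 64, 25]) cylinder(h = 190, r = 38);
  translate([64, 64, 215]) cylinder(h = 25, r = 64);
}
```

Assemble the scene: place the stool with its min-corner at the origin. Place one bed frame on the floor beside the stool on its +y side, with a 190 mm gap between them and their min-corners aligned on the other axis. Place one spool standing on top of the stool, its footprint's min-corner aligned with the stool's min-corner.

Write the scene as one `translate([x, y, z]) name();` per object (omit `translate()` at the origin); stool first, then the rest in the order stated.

stool();
translate([0, 446, 0]) bed_frame();
translate([0, 0, 431]) spool();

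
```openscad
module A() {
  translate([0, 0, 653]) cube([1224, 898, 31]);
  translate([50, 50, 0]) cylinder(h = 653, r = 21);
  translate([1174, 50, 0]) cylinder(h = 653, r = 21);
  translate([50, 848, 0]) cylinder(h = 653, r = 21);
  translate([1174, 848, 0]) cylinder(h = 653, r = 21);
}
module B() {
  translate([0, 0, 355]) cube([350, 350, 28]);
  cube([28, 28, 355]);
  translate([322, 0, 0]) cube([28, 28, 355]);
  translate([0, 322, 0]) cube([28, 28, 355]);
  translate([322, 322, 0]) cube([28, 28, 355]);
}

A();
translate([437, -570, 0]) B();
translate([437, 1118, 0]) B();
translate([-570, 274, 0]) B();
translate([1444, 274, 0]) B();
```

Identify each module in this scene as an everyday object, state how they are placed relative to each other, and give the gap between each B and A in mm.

A is a table. B is a stool. Four stools sit around the table at the −y, +y, −x, +x sides. The gap between each stool and the table is 220 mm.

Each stool's nearest face is 220 mm from the table's bounding box.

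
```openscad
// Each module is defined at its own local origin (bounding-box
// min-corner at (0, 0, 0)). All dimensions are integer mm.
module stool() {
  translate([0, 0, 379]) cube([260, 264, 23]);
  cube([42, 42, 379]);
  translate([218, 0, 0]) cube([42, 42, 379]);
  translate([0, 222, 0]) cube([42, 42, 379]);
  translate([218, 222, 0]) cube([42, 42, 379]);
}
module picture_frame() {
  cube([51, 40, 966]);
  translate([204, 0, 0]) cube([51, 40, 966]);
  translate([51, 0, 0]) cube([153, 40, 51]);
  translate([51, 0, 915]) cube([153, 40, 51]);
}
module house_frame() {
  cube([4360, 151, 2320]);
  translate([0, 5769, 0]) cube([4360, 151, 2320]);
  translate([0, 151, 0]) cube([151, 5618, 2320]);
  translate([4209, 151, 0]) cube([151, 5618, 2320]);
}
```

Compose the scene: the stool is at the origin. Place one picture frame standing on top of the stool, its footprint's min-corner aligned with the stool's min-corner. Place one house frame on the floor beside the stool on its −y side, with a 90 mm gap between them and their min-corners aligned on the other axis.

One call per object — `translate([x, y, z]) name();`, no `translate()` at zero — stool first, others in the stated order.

stool();
translate([0, 0, 402]) picture_frame();
translate([0, -6010, 0]) house_frame();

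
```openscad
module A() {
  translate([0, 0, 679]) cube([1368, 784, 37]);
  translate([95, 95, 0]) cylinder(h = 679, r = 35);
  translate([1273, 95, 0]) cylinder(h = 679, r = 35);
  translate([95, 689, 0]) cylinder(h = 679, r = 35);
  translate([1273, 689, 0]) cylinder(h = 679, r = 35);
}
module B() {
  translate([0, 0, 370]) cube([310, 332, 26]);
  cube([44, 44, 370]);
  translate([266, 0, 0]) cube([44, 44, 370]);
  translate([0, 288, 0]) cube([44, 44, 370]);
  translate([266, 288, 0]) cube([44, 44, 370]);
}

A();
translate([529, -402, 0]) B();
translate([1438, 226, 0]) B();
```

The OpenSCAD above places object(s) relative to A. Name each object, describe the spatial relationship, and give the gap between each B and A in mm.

Each stool's nearest face is 70 mm from the table's bounding box.

A is a table. B is a stool. Two stools sit around the table at the −y, +x sides. The gap between each stool and the table is 70 mm.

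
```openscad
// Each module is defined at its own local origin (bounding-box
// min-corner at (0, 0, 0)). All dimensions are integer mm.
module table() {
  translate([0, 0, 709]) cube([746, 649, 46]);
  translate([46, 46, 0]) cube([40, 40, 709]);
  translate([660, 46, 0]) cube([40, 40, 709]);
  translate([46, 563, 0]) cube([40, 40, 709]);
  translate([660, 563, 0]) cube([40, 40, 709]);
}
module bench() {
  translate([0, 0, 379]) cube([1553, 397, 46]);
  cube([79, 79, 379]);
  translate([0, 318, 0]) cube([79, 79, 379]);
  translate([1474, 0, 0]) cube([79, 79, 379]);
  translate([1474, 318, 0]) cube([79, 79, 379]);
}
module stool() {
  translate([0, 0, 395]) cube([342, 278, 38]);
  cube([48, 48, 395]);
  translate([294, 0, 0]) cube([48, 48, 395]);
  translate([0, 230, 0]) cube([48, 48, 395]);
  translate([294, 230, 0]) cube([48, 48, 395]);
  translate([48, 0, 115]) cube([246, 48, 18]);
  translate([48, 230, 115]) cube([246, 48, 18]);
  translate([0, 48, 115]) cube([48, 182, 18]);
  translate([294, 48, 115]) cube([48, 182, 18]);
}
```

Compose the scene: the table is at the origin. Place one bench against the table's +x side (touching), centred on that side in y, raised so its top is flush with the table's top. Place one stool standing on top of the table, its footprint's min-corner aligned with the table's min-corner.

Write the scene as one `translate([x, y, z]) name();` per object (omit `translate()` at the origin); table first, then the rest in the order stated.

table();
translate([746, 126, 330]) bench();
translate([0, 0, 755]) stool();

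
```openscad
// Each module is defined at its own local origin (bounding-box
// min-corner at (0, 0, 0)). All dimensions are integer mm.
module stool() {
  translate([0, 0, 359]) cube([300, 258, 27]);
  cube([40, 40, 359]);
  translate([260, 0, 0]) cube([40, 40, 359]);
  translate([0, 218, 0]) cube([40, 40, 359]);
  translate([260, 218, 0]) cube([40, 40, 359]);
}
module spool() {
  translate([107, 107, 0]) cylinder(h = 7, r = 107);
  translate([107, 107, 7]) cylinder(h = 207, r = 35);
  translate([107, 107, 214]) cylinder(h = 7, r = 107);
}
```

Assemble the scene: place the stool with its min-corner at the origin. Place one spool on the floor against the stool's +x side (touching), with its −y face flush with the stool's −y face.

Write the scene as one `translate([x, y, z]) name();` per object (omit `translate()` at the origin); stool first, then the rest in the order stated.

stool();
translate([300, 0, 0]) spool();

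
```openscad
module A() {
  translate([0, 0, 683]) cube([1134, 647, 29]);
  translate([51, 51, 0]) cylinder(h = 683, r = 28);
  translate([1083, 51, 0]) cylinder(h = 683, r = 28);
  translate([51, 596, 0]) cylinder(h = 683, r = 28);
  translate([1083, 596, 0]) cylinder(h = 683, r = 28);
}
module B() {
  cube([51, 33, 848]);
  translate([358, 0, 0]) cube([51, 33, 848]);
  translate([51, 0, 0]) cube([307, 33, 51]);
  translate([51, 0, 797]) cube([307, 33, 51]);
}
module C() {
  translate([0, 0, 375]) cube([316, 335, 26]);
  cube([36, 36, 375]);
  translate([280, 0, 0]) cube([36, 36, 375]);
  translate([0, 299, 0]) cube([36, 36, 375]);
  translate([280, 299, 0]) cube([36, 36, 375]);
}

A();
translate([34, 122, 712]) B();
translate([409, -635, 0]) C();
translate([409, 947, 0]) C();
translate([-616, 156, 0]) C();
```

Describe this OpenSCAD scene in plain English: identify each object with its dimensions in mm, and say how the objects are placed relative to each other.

A is a table with a 1134×647 mm rectangular top, 29 mm thick, top surface at z = 712 mm, supported by four round legs of 56 mm diameter, each leg's bounding box inset 23 mm from the nearest pair of top edges, running from the floor.

B is a picture frame with a 307×746 mm rectangular opening (x by z) and a uniform 51 mm border on every side. Frame depth is 33 mm along y. It is built from two vertical stiles running the full outside height and two horizontal rails spanning the gap between the stiles.

C is a four-legged stool. The seat is 316×335 mm, 26 mm thick, top at z = 401 mm. It stands on four square legs, each 36×36 mm in cross-section, from z = 0 to the seat underside, each flush with a corner of the seat.

The picture frame is on top of the table. Three stools sit around the table at the −y, +y, −x sides.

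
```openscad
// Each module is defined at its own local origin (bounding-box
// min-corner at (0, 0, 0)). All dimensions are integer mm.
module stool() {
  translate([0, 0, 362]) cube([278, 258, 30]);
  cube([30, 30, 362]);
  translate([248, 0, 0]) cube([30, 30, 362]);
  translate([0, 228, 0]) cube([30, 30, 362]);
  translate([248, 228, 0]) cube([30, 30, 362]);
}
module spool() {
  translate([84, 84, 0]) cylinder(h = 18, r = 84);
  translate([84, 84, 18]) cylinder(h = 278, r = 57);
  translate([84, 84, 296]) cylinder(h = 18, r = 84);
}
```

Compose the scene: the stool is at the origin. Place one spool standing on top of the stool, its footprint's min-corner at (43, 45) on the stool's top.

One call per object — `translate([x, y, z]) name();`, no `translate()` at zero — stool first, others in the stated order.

stool();
translate([43, 45, 392]) spool();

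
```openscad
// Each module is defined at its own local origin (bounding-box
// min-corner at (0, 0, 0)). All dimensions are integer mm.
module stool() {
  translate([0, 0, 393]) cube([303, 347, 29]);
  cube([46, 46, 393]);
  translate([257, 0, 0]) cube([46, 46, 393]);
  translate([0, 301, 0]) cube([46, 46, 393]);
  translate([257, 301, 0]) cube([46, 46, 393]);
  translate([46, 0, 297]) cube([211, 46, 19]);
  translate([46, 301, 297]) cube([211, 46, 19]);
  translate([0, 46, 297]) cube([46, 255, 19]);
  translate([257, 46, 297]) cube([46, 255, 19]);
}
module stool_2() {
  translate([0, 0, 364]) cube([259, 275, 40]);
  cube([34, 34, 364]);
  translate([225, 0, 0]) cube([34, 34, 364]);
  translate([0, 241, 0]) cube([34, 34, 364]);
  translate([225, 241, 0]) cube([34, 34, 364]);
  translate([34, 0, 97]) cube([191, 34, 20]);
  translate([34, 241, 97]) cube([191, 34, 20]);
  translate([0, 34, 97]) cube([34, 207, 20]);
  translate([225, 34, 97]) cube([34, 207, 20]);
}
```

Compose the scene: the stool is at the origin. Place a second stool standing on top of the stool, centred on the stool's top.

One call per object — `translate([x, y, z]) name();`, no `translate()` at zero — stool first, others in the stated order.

stool();
translate([22, 36, 422]) stool_2();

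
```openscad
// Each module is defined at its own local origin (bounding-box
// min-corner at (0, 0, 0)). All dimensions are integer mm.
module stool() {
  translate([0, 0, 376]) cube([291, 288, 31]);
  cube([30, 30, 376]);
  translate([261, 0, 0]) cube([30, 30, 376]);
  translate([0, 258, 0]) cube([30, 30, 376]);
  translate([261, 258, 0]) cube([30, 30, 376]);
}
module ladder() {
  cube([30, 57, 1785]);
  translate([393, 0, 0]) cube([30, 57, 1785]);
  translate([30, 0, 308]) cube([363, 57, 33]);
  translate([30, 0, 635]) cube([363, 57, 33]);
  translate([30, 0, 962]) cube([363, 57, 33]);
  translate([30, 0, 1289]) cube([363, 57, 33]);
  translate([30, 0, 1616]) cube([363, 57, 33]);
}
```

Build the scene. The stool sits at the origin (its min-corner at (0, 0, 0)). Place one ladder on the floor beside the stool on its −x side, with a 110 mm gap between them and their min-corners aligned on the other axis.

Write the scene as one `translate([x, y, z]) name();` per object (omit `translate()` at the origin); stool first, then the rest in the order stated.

stool();
translate([-533, 0, 0]) ladder();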